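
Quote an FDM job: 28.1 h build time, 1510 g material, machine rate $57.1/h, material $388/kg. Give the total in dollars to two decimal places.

$2190.39

Machine cost = 57.1 × 28.1, so $1604.51.
Material cost = 388 × 1510/1000, so $585.88.
Job cost: 1604.51 + 585.88 = $2190.39.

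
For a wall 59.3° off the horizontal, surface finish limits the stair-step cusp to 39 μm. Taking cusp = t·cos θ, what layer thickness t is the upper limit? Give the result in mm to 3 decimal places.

t = h_c / cos θ = 0.039 / 0.5105 = 0.076 mm.

0.076 mm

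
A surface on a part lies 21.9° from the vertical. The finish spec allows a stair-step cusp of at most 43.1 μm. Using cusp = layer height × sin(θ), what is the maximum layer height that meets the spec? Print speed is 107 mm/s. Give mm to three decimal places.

0.116 mm

sin(21.9°) = 0.3730; t_max = 0.0431/0.3730 = 0.116 mm.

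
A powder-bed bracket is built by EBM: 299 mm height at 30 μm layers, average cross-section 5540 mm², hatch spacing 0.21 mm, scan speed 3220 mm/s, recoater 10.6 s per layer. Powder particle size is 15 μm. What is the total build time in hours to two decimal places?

52.03 hours

Number of layers: 299 / 0.03 → 9967 (rounded up).
Hatch length per layer = 5540 / 0.21, so 26381 mm.
Scan time per layer: 26381 / 3220 → 8.1929 s.
Layer cycle: 8.1929 + 10.6 → 18.7929 s.
Build time = 9967 × 18.7929 = 187308.8343 s = 52.03 hours.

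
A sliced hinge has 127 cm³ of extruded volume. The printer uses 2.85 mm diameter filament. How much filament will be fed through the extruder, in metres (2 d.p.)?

19.91 m

Filament cross-section = π × (2.85/2)² = 6.3794 mm².
L = 127000 mm³ / 6.3794 mm² = 19907.83 mm, i.e. 19.91 m.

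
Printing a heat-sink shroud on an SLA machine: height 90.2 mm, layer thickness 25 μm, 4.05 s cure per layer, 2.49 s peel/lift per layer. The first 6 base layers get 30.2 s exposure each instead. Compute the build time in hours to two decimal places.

6.60 hours

Layer count = ceil(90.2 / 0.025) = 3608.
Base layers = 6 × (30.2 + 2.49), so 196.14 s.
Normal layers = 3602 × (4.05 + 2.49) = 23557.08 s.
Sum: 196.14 + 23557.08 = 23753.22 s → 6.60 hours.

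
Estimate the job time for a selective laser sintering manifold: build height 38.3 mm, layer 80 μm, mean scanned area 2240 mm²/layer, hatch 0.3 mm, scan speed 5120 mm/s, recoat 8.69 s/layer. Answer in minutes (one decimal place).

Layer count = ceil(38.3 / 0.08) = 479.
Per-layer scan distance = 2240 / 0.3 = 7466.7 mm.
Scan time per layer = 7466.7 / 5120, so 1.4583 s.
Time per layer: 1.4583 + 8.69 → 10.1483 s.
479 layers × 10.1483 s/layer = 4861.0357 s, i.e. 81.0 minutes.

81.0 minutes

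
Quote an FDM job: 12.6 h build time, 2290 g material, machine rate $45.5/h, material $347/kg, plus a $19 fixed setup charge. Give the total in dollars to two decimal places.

$1386.93

Machine-time cost: 45.5 × 12.6 → $573.30.
Feedstock cost = 347 × 2290/1000 = $794.63.
Adding setup: 573.30 + 794.63 + 19 → $1386.93.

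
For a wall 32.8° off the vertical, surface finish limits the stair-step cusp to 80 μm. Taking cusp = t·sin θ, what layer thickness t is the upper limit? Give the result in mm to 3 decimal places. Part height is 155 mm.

Layer height = cusp / sin(32.8°) = 0.08 / 0.5417 = 0.148 mm.

0.148 mm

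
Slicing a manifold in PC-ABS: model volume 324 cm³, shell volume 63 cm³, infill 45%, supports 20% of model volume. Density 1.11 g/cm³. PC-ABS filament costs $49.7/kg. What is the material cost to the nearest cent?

Interior volume = 324 − 63 = 261 cm³.
Deposited infill = 0.45 × 261, so 117.45 cm³.
Support = 0.20 × 324, so 64.8 cm³.
Deposited volume: 63 + 117.45 + 64.8 → 245.25 cm³.
Mass = 245.25 × 1.11, so 272.2275 g.
Cost = 272.2275 g / 1000 × $49.7/kg = $13.53.

$13.53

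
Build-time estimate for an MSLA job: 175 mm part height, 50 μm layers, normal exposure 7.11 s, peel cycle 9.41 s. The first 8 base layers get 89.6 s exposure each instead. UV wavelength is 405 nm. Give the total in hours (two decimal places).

Layer count = ceil(175 / 0.05) = 3500.
Burn-in layers = 8 × (89.6 + 9.41) = 792.08 s.
Remaining layers: 3492 × (7.11 + 9.41) → 57687.84 s.
Sum: 792.08 + 57687.84 = 58479.92 s → 16.24 hours.

16.24 hours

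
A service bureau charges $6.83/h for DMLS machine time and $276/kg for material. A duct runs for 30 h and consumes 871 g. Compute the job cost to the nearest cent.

$445.30

Time charge = 6.83 × 30, so $204.90.
Material charge = 276 × 871/1000, so $240.396.
Job cost: 204.90 + 240.396 = 445.296 ≈ $445.30.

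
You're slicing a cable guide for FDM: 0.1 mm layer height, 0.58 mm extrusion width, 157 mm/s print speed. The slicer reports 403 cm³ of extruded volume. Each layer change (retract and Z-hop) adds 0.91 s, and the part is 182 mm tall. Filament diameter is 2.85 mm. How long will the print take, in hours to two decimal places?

Extrusion cross-section = 0.1 × 0.58 = 0.058 mm².
Toolpath length = 403 cm³ / 0.058 mm² = 403000 / 0.058 = 6948275.9 mm.
Time extruding: 6948275.9 / 157 → 44256.5 s.
Number of layers: 182 / 0.1 → 1820 (rounded up).
Z-hop total = 1820 × 0.91, so 1656.2 s.
Total = 44256.5 + 1656.2 = 45912.7 s = 12.75 hours.

12.75 hours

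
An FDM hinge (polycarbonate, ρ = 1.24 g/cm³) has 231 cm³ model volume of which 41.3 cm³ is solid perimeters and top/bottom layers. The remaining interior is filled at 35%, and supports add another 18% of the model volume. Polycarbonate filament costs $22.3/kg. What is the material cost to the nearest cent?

$4.13

Interior volume = 231 − 41.3 = 189.7 cm³.
Infill deposited = 0.35 × 189.7, so 66.395 cm³.
Support = 0.18 × 231, so 41.58 cm³.
Total printed volume = 41.3 + 66.395 + 41.58, so 149.275 cm³.
Mass: 149.275 × 1.24 → 185.101 g.
At $22.3/kg: 185.101/1000 × 22.3 = $4.13.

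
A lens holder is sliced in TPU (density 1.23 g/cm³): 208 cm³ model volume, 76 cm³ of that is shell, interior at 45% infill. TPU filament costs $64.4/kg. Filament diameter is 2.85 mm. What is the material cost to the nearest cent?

$10.73

Volume inside the shell: 208 − 76 → 132 cm³.
Infill deposited = 0.45 × 132, so 59.4 cm³.
Deposited volume: 76 + 59.4 → 135.4 cm³.
Mass = 135.4 × 1.23 = 166.542 g.
Cost = 166.542 g / 1000 × $64.4/kg = $10.73.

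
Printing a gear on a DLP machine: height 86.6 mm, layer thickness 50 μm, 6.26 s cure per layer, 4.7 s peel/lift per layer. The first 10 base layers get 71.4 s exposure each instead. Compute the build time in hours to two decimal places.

Number of layers: 86.6 / 0.05 → 1732 (rounded up).
Base layers: 10 × (71.4 + 4.7) → 761 s.
Normal layers = 1722 × (6.26 + 4.7), so 18873.12 s.
Sum: 761 + 18873.12 = 19634.12 s → 5.45 hours.

5.45 hours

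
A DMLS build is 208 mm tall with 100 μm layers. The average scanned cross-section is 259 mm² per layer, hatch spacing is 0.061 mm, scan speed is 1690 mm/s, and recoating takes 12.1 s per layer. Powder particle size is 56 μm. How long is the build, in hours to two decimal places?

8.44 hours

Layer count = ceil(208 / 0.1) = 2080.
Per-layer scan distance = 259 / 0.061, so 4245.9 mm.
Scan time per layer = 4245.9 / 1690, so 2.5124 s.
Time per layer = 2.5124 + 12.1, so 14.6124 s.
Total: 2080 × 14.6124 s = 30393.792 s → 8.44 hours.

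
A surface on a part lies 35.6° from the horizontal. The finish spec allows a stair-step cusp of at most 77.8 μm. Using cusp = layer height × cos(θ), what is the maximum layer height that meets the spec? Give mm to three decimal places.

cos(35.6°) = 0.8131; t_max = 0.0778/0.8131 = 0.096 mm.

0.096 mm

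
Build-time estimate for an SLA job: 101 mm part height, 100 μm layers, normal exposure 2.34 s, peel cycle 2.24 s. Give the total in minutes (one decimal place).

Number of layers: 101 / 0.1 → 1010 (rounded up).
Cycle time = 2.34 + 2.24, so 4.58 s.
Total = 1010 × 4.58 = 4625.8 s = 77.1 minutes.

77.1 minutes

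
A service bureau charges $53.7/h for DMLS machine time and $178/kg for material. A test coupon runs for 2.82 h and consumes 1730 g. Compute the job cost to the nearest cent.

$459.37

Machine cost = 53.7 × 2.82, so $151.434.
Material cost = 178 × 1730/1000, so $307.94.
Job cost: 151.434 + 307.94 = 459.374 ≈ $459.37.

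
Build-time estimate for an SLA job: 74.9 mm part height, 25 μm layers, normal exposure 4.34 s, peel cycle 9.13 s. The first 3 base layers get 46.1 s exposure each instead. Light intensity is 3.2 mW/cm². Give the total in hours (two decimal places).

Number of layers: 74.9 / 0.025 → 2996 (rounded up).
Base layers = 3 × (46.1 + 9.13) = 165.69 s.
Normal layers = 2993 × (4.34 + 9.13) = 40315.71 s.
Total = 165.69 + 40315.71 = 40481.4 s = 11.24 hours.

11.24 hours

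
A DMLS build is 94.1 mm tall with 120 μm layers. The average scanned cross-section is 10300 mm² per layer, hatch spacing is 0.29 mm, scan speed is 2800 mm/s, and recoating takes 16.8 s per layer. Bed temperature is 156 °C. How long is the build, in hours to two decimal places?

6.43 hours

Layers = ⌈94.1/0.12⌉ = 785.
Scan path per layer: 10300 / 0.29 → 35517.2 mm.
Scan time per layer = 35517.2 / 2800 = 12.6847 s.
Per-layer time: 12.6847 + 16.8 → 29.4847 s.
Build time = 785 × 29.4847 = 23145.4895 s = 6.43 hours.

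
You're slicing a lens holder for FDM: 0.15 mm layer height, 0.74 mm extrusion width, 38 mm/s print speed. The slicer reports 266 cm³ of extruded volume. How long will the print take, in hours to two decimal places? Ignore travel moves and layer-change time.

17.52 hours

Extrusion cross-section = 0.15 × 0.74 = 0.111 mm².
Path length: 266000 mm³ / 0.111 mm² → 2396396.4 mm.
Extrusion time = 2396396.4 / 38, so 63063.1 s.
63063.1 s = 17.52 hours.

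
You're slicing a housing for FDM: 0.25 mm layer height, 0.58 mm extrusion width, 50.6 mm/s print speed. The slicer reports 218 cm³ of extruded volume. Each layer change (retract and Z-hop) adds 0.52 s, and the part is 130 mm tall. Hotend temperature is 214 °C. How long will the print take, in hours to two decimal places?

8.33 hours

Bead cross-section = 0.25 × 0.58, so 0.145 mm².
Total extruded path = 218000/0.145 = 1503448.3 mm.
Print-move time = 1503448.3 / 50.6, so 29712.4 s.
Layers = ⌈130/0.25⌉ = 520.
Layer-change overhead: 520 × 0.52 → 270.4 s.
Total = 29712.4 + 270.4 = 29982.8 s = 8.33 hours.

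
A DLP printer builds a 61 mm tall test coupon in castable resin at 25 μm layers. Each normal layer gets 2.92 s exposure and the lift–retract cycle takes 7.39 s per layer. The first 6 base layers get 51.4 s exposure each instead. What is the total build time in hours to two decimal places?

Layer count = ceil(61 / 0.025) = 2440.
Burn-in layers = 6 × (51.4 + 7.39) = 352.74 s.
Normal layers = 2434 × (2.92 + 7.39) = 25094.54 s.
Sum: 352.74 + 25094.54 = 25447.28 s → 7.07 hours.

7.07 hours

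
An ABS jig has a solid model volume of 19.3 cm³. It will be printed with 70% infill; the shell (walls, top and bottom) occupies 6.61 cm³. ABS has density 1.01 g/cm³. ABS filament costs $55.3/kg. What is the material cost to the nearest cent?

$0.87

Volume inside the shell: 19.3 − 6.61 → 12.69 cm³.
Deposited infill = 0.70 × 12.69 = 8.883 cm³.
Total printed volume = 6.61 + 8.883, so 15.493 cm³.
Mass = 15.493 × 1.01 = 15.64793 g.
Cost = 15.64793 g / 1000 × $55.3/kg = $0.87.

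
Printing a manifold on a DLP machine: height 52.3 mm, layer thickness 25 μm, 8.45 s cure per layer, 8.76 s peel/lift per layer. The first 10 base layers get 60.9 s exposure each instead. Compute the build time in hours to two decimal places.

Number of layers: 52.3 / 0.025 → 2092 (rounded up).
Burn-in layers = 10 × (60.9 + 8.76) = 696.6 s.
Remaining layers = 2082 × (8.45 + 8.76), so 35831.22 s.
Sum: 696.6 + 35831.22 = 36527.82 s → 10.15 hours.

10.15 hours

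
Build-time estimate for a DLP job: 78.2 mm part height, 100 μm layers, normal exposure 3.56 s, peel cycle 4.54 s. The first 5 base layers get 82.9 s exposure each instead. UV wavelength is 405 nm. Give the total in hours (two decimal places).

Number of layers: 78.2 / 0.1 → 782 (rounded up).
Base layers = 5 × (82.9 + 4.54), so 437.2 s.
Regular layers = 777 × (3.56 + 4.54), so 6293.7 s.
Total = 437.2 + 6293.7 = 6730.9 s = 1.87 hours.

1.87 hours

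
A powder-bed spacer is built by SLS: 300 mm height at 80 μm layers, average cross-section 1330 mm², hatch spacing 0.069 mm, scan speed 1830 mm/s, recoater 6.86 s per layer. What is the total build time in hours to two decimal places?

Layer count = ceil(300 / 0.08) = 3750.
Scan path per layer: 1330 / 0.069 → 19275.4 mm.
Scan time per layer: 19275.4 / 1830 → 10.533 s.
Layer cycle = 10.533 + 6.86, so 17.393 s.
Build time = 3750 × 17.393 = 65223.75 s = 18.12 hours.

18.12 hours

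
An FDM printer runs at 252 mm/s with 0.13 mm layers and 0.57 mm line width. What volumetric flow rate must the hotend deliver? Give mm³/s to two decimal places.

18.67

Bead cross-section: 0.13 × 0.57 → 0.0741 mm².
Volumetric flow = 252 × 0.0741 = 18.67 mm³/s.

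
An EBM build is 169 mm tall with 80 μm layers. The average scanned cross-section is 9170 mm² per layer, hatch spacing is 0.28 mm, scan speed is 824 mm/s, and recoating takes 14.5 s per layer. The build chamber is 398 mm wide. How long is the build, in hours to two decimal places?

Layers = ⌈169/0.08⌉ = 2113.
Per-layer scan distance = 9170 / 0.28 = 32750 mm.
Beam time per layer = 32750 / 824, so 39.7451 s.
Layer cycle = 39.7451 + 14.5 = 54.2451 s.
2113 layers × 54.2451 s/layer = 114619.8963 s, i.e. 31.84 hours.

31.84 hours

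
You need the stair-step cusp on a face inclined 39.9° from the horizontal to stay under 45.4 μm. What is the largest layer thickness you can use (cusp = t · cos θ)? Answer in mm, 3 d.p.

0.059 mm

t = h_c / cos θ = 0.0454 / 0.7672 = 0.059 mm.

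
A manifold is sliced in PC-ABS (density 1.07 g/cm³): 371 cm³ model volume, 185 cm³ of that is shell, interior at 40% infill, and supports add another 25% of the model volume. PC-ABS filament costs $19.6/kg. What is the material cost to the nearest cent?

$7.39

Volume inside the shell = 371 − 185, so 186 cm³.
Deposited infill = 0.40 × 186, so 74.4 cm³.
Support = 0.25 × 371, so 92.75 cm³.
Total extruded = 185 + 74.4 + 92.75 = 352.15 cm³.
Mass = 352.15 × 1.07, so 376.8005 g.
Cost = 376.8005 g / 1000 × $19.6/kg = $7.39.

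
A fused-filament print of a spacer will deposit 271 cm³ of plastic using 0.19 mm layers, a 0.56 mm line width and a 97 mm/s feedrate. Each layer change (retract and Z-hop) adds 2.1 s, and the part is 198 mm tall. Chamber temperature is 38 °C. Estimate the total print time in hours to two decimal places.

Extrusion cross-section: 0.19 × 0.56 → 0.1064 mm².
Toolpath length = 271 cm³ / 0.1064 mm² = 271000 / 0.1064 = 2546992.5 mm.
Time extruding = 2546992.5 / 97 = 26257.7 s.
Layer count = ceil(198 / 0.19) = 1043.
Z-hop total: 1043 × 2.1 → 2190.3 s.
Total = 26257.7 + 2190.3 = 28448 s = 7.90 hours.

7.90 hours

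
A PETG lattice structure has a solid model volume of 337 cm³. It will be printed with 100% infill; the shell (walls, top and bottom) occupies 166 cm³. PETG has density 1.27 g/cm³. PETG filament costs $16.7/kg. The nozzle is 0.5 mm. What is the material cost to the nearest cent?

Volume inside the shell = 337 − 166, so 171 cm³.
Deposited infill: 1.00 × 171 → 171 cm³.
Deposited volume = 166 + 171 = 337 cm³.
Mass: 337 × 1.27 → 427.99 g.
At $16.7/kg: 427.99/1000 × 16.7 = $7.15.

$7.15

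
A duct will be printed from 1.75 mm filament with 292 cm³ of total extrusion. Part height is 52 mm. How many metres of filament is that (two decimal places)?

Cross-section of 1.75 mm filament: π·(1.75/2)² = 2.4053 mm².
Length = 292 cm³ / 2.4053 mm² = 292000 / 2.4053 = 121398.58 mm = 121.40 m.

121.40 m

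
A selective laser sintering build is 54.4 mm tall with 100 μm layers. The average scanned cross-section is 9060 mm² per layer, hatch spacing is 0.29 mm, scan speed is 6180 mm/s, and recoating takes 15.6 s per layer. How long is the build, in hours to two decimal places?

Layers = ⌈54.4/0.1⌉ = 544.
Scan path per layer: 9060 / 0.29 → 31241.4 mm.
Per-layer scan time = 31241.4 / 6180 = 5.0552 s.
Per-layer time = 5.0552 + 15.6 = 20.6552 s.
544 layers × 20.6552 s/layer = 11236.4288 s, i.e. 3.12 hours.

3.12 hours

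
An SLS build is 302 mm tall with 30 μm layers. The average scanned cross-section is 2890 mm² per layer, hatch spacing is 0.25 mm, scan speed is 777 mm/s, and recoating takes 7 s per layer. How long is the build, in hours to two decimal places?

61.18 hours

Layers = ⌈302/0.03⌉ = 10067.
Per-layer scan distance = 2890 / 0.25, so 11560 mm.
Per-layer scan time = 11560 / 777 = 14.8777 s.
Layer cycle = 14.8777 + 7 = 21.8777 s.
Build time = 10067 × 21.8777 = 220242.8059 s = 61.18 hours.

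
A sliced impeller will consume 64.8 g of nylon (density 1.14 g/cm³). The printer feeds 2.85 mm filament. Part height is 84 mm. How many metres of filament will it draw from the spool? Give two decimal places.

8.91 m

Volume = 64.8 g / 1.14 g·cm⁻³ = 56.8421 cm³ = 56842.1 mm³.
Filament cross-section = π × (2.85/2)² = 6.3794 mm².
Length = 56842.1 / 6.3794 = 8910.26 mm = 8.91 m.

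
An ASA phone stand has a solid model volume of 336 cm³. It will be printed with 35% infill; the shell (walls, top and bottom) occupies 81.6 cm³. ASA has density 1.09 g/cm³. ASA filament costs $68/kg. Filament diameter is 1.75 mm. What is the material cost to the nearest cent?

Interior volume = 336 − 81.6, so 254.4 cm³.
Infill deposited = 0.35 × 254.4, so 89.04 cm³.
Total printed volume: 81.6 + 89.04 → 170.64 cm³.
Mass = 170.64 × 1.09 = 185.9976 g.
Cost = 185.9976 g / 1000 × $68/kg = $12.65.

$12.65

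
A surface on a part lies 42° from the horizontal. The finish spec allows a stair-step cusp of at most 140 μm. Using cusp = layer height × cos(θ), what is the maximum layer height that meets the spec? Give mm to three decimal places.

cos(42°) = 0.7431; t_max = 0.14/0.7431 = 0.188 mm.

0.188 mm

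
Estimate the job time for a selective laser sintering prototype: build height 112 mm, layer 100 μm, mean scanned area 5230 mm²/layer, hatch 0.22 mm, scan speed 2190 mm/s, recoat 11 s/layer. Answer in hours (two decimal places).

6.80 hours

Layers = ⌈112/0.1⌉ = 1120.
Scan path per layer = 5230 / 0.22, so 23772.7 mm.
Laser time per layer: 23772.7 / 2190 → 10.8551 s.
Time per layer: 10.8551 + 11 → 21.8551 s.
Build time = 1120 × 21.8551 = 24477.712 s = 6.80 hours.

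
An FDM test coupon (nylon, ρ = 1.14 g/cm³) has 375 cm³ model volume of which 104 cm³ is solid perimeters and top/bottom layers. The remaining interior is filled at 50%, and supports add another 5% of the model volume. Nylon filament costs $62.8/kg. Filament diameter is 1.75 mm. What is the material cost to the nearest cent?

$18.49

Interior volume: 375 − 104 → 271 cm³.
Deposited infill: 0.50 × 271 → 135.5 cm³.
Support: 0.05 × 375 → 18.75 cm³.
Total extruded = 104 + 135.5 + 18.75 = 258.25 cm³.
Mass = 258.25 × 1.14 = 294.405 g.
Cost = 294.405 g / 1000 × $62.8/kg = $18.49.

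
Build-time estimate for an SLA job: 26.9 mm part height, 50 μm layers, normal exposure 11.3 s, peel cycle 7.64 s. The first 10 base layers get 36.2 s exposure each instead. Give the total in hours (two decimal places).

Layer count = ceil(26.9 / 0.05) = 538.
Base layers: 10 × (36.2 + 7.64) → 438.4 s.
Regular layers = 528 × (11.3 + 7.64), so 10000.32 s.
Total = 438.4 + 10000.32 = 10438.72 s = 2.90 hours.

2.90 hours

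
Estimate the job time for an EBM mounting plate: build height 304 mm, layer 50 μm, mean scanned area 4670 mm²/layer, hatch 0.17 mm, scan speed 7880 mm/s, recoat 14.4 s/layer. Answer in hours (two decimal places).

30.21 hours

Layer count = ceil(304 / 0.05) = 6080.
Per-layer scan distance: 4670 / 0.17 → 27470.6 mm.
Scan time per layer = 27470.6 / 7880, so 3.4861 s.
Per-layer time = 3.4861 + 14.4 = 17.8861 s.
Build time = 6080 × 17.8861 = 108747.488 s = 30.21 hours.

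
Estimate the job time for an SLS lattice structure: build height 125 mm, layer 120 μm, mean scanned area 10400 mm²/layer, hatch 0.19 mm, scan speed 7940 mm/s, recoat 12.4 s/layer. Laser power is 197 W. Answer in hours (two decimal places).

Layers = ⌈125/0.12⌉ = 1042.
Per-layer scan distance = 10400 / 0.19, so 54736.8 mm.
Per-layer scan time: 54736.8 / 7940 → 6.8938 s.
Layer cycle = 6.8938 + 12.4, so 19.2938 s.
1042 layers × 19.2938 s/layer = 20104.1396 s, i.e. 5.58 hours.

5.58 hours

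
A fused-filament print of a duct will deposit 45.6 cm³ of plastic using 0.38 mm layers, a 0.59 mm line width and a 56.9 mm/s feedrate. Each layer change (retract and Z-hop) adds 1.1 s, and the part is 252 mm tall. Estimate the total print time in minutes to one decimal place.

71.7 minutes

Extrusion cross-section = 0.38 × 0.59 = 0.2242 mm².
Total extruded path = 45600/0.2242 = 203389.8 mm.
Print-move time: 203389.8 / 56.9 → 3574.5 s.
Layers = ⌈252/0.38⌉ = 664.
Non-print overhead = 664 × 1.1 = 730.4 s.
Total = 3574.5 + 730.4 = 4304.9 s = 71.7 minutes.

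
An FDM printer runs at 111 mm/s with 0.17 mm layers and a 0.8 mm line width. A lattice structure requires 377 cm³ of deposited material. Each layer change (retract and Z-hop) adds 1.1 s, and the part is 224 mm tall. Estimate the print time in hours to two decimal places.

Extrusion cross-section = 0.17 × 0.8, so 0.136 mm².
Path length: 377000 mm³ / 0.136 mm² → 2772058.8 mm.
Time extruding = 2772058.8 / 111 = 24973.5 s.
Number of layers: 224 / 0.17 → 1318 (rounded up).
Layer-change overhead = 1318 × 1.1 = 1449.8 s.
Total = 24973.5 + 1449.8 = 26423.3 s = 7.34 hours.

7.34 hours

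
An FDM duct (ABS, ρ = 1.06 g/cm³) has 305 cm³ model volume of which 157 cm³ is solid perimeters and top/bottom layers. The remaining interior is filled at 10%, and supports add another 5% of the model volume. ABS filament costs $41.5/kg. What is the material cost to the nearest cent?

Infill region: 305 − 157 → 148 cm³.
Infill deposited = 0.10 × 148, so 14.8 cm³.
Support: 0.05 × 305 → 15.25 cm³.
Total extruded: 157 + 14.8 + 15.25 → 187.05 cm³.
Mass = 187.05 × 1.06, so 198.273 g.
At $41.5/kg: 198.273/1000 × 41.5 = $8.23.

$8.23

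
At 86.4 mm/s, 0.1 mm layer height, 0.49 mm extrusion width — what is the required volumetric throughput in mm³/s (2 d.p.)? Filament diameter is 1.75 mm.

4.23

A: 0.1 × 0.49 → 0.049 mm².
Volumetric flow = 86.4 × 0.049 = 4.23 mm³/s.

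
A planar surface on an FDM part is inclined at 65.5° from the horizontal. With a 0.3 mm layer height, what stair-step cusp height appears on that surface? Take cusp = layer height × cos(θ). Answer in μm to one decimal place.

cos(65.5°) = 0.4147, so cusp = 0.3 × 0.4147 = 0.12441 mm → 124.4 μm.

124.4 μm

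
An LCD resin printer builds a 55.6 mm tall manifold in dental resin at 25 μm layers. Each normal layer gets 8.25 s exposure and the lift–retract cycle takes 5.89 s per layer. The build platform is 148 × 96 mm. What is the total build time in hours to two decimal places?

8.74 hours

Layers = ⌈55.6/0.025⌉ = 2224.
Per-layer time = 8.25 + 5.89 = 14.14 s.
Total = 2224 × 14.14 = 31447.36 s = 8.74 hours.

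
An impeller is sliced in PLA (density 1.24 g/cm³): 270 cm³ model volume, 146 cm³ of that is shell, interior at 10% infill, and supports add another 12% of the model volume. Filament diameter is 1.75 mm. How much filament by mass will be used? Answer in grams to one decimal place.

236.6 g

Volume inside the shell: 270 − 146 → 124 cm³.
Deposited infill: 0.10 × 124 → 12.4 cm³.
Support = 0.12 × 270, so 32.4 cm³.
Deposited volume: 146 + 12.4 + 32.4 → 190.8 cm³.
Mass = 190.8 × 1.24 = 236.592 g.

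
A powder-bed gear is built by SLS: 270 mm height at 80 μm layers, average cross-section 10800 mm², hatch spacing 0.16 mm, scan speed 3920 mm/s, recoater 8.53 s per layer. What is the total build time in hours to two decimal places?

24.14 hours

Number of layers: 270 / 0.08 → 3375 (rounded up).
Scan path per layer = 10800 / 0.16 = 67500 mm.
Laser time per layer = 67500 / 3920, so 17.2194 s.
Per-layer time: 17.2194 + 8.53 → 25.7494 s.
3375 layers × 25.7494 s/layer = 86904.225 s, i.e. 24.14 hours.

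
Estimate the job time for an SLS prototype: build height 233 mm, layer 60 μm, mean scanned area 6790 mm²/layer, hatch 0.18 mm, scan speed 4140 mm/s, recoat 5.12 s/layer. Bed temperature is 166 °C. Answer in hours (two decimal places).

15.35 hours

Layer count = ceil(233 / 0.06) = 3884.
Per-layer scan distance = 6790 / 0.18 = 37722.2 mm.
Per-layer scan time = 37722.2 / 4140, so 9.1116 s.
Layer cycle = 9.1116 + 5.12 = 14.2316 s.
3884 layers × 14.2316 s/layer = 55275.5344 s, i.e. 15.35 hours.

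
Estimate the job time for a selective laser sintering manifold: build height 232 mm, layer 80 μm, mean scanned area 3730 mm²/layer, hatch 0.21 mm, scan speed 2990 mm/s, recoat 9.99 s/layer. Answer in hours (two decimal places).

12.83 hours

Number of layers: 232 / 0.08 → 2900 (rounded up).
Hatch length per layer = 3730 / 0.21, so 17761.9 mm.
Scan time per layer: 17761.9 / 2990 → 5.9404 s.
Layer cycle: 5.9404 + 9.99 → 15.9304 s.
Total: 2900 × 15.9304 s = 46198.16 s → 12.83 hours.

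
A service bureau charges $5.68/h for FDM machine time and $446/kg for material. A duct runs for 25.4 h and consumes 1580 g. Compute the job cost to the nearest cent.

Machine cost = 5.68 × 25.4, so $144.272.
Material cost = 446 × 1580/1000 = $704.68.
Job cost: 144.272 + 704.68 = 848.952 ≈ $848.95.

$848.95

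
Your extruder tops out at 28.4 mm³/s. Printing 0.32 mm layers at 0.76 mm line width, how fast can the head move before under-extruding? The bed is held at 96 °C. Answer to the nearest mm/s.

Extrusion cross-section = 0.32 × 0.76 = 0.2432 mm².
Max speed = 28.4 / 0.2432 = 116.78 ≈ 117 mm/s.

117 mm/s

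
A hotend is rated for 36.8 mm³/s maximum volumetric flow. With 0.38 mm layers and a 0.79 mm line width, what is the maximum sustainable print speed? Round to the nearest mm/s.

123 mm/s

A: 0.38 × 0.79 → 0.3002 mm².
Max speed = 36.8 / 0.3002 = 122.58 ≈ 123 mm/s.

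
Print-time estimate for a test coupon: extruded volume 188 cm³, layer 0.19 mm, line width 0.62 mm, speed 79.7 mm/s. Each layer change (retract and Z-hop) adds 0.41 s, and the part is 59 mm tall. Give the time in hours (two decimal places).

Bead cross-section = 0.19 × 0.62 = 0.1178 mm².
Total extruded path = 188000/0.1178 = 1595925.3 mm.
Extrusion time: 1595925.3 / 79.7 → 20024.2 s.
Layer count = ceil(59 / 0.19) = 311.
Layer-change overhead = 311 × 0.41 = 127.51 s.
Total = 20024.2 + 127.51 = 20151.71 s = 5.60 hours.

5.60 hours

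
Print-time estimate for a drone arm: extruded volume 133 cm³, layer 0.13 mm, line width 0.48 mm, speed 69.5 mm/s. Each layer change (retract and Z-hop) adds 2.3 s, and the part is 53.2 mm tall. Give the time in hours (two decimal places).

Bead cross-section: 0.13 × 0.48 → 0.0624 mm².
Toolpath length = 133 cm³ / 0.0624 mm² = 133000 / 0.0624 = 2131410.3 mm.
Print-move time = 2131410.3 / 69.5 = 30667.8 s.
Layer count = ceil(53.2 / 0.13) = 410.
Z-hop total = 410 × 2.3, so 943 s.
Altogether 30667.8 + 943 = 31610.8 s, i.e. 8.78 hours.

8.78 hours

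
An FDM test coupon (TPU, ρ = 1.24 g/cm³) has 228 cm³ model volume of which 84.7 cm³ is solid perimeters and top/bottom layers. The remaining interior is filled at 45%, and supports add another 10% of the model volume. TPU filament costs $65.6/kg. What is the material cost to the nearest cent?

Interior volume: 228 − 84.7 → 143.3 cm³.
Deposited infill = 0.45 × 143.3, so 64.485 cm³.
Support: 0.10 × 228 → 22.8 cm³.
Total extruded: 84.7 + 64.485 + 22.8 → 171.985 cm³.
Mass = 171.985 × 1.24 = 213.2614 g.
At $65.6/kg: 213.2614/1000 × 65.6 = $13.99.

$13.99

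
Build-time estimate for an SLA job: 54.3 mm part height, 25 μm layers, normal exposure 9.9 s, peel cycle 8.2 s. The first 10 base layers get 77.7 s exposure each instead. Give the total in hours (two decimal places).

11.11 hours

Layers = ⌈54.3/0.025⌉ = 2172.
Base layers: 10 × (77.7 + 8.2) → 859 s.
Normal layers: 2162 × (9.9 + 8.2) → 39132.2 s.
Sum: 859 + 39132.2 = 39991.2 s → 11.11 hours.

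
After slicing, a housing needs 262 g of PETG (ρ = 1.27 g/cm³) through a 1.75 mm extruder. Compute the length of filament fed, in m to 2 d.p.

Extruded volume: 262/1.27 = 206.2992 cm³ (206299.2 mm³).
Filament cross-section = π × (1.75/2)² = 2.4053 mm².
L = V/A = 206299.2/2.4053 = 85768.59 mm → 85.77 m.

85.77 m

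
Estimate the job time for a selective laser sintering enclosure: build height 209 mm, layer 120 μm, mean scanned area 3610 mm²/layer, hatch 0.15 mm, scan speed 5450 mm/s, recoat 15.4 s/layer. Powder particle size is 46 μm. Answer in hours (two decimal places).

Layers = ⌈209/0.12⌉ = 1742.
Scan path per layer = 3610 / 0.15, so 24066.7 mm.
Laser time per layer = 24066.7 / 5450, so 4.4159 s.
Layer cycle = 4.4159 + 15.4 = 19.8159 s.
Build time = 1742 × 19.8159 = 34519.2978 s = 9.59 hours.

9.59 hours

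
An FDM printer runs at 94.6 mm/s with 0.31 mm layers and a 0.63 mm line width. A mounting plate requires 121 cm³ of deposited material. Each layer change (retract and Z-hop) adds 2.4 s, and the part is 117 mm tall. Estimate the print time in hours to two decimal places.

2.07 hours

Bead cross-section = 0.31 × 0.63, so 0.1953 mm².
Total extruded path = 121000/0.1953 = 619559.7 mm.
Time extruding = 619559.7 / 94.6, so 6549.3 s.
Number of layers: 117 / 0.31 → 378 (rounded up).
Non-print overhead = 378 × 2.4 = 907.2 s.
Total = 6549.3 + 907.2 = 7456.5 s = 2.07 hours.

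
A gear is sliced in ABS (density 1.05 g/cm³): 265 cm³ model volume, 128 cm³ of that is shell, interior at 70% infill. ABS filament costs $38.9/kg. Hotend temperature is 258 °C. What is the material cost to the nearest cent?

Infill region = 265 − 128 = 137 cm³.
Infill volume = 0.70 × 137 = 95.9 cm³.
Total printed volume = 128 + 95.9, so 223.9 cm³.
Mass = 223.9 × 1.05, so 235.095 g.
Cost = 235.095 g / 1000 × $38.9/kg = $9.15.

$9.15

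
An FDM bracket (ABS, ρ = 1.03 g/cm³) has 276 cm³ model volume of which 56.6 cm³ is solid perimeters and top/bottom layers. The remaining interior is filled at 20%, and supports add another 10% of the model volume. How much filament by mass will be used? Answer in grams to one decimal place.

131.9 g

Interior volume: 276 − 56.6 → 219.4 cm³.
Infill volume = 0.20 × 219.4 = 43.88 cm³.
Support = 0.10 × 276, so 27.6 cm³.
Deposited volume = 56.6 + 43.88 + 27.6 = 128.08 cm³.
Mass = 128.08 × 1.03 = 131.9224 g.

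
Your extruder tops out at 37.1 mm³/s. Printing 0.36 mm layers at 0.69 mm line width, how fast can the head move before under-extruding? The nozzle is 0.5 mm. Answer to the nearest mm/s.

A: 0.36 × 0.69 → 0.2484 mm².
v_max = Q/A = 37.1/0.2484 = 149.36 mm/s → 149 mm/s.

149 mm/s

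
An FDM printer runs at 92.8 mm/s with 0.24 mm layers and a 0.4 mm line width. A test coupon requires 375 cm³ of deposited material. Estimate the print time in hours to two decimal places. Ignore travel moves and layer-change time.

Line area: 0.24 × 0.4 → 0.096 mm².
Total extruded path = 375000/0.096 = 3906250 mm.
Extrusion time = 3906250 / 92.8, so 42093.2 s.
In the requested units: 42093.2 s = 11.69 hours.

11.69 hours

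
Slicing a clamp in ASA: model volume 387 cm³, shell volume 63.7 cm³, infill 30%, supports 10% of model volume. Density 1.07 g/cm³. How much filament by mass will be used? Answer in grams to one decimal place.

Interior volume = 387 − 63.7 = 323.3 cm³.
Infill deposited = 0.30 × 323.3 = 96.99 cm³.
Support = 0.10 × 387, so 38.7 cm³.
Total printed volume = 63.7 + 96.99 + 38.7 = 199.39 cm³.
Mass = 199.39 × 1.07 = 213.3473 g.

213.3 g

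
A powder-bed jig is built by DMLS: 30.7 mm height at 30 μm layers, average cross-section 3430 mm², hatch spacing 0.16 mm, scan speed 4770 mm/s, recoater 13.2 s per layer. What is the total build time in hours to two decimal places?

Layer count = ceil(30.7 / 0.03) = 1024.
Per-layer scan distance = 3430 / 0.16, so 21437.5 mm.
Per-layer scan time: 21437.5 / 4770 → 4.4942 s.
Per-layer time = 4.4942 + 13.2 = 17.6942 s.
Build time = 1024 × 17.6942 = 18118.8608 s = 5.03 hours.

5.03 hours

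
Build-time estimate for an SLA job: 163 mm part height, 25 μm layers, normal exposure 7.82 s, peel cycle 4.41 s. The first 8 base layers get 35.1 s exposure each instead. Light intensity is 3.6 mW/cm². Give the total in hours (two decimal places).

Layer count = ceil(163 / 0.025) = 6520.
Burn-in layers = 8 × (35.1 + 4.41) = 316.08 s.
Regular layers: 6512 × (7.82 + 4.41) → 79641.76 s.
Sum: 316.08 + 79641.76 = 79957.84 s → 22.21 hours.

22.21 hours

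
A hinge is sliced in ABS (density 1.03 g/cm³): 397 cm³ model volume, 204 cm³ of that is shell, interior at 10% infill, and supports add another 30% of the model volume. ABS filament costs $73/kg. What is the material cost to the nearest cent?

Volume inside the shell = 397 − 204 = 193 cm³.
Infill volume = 0.10 × 193, so 19.3 cm³.
Support = 0.30 × 397, so 119.1 cm³.
Deposited volume = 204 + 19.3 + 119.1 = 342.4 cm³.
Mass: 342.4 × 1.03 → 352.672 g.
Cost = 352.672 g / 1000 × $73/kg = $25.75.

$25.75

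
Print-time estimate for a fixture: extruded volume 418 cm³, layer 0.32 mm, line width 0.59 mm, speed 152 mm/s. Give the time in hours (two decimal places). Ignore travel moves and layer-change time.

Extrusion cross-section = 0.32 × 0.59 = 0.1888 mm².
Total extruded path = 418000/0.1888 = 2213983.1 mm.
Print-move time = 2213983.1 / 152, so 14565.7 s.
In the requested units: 14565.7 s = 4.05 hours.

4.05 hours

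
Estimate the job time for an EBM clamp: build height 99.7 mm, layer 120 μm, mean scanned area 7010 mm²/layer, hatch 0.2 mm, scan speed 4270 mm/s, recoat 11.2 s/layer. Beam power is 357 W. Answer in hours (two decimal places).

Layer count = ceil(99.7 / 0.12) = 831.
Scan path per layer = 7010 / 0.2, so 35050 mm.
Scan time per layer = 35050 / 4270, so 8.2084 s.
Per-layer time: 8.2084 + 11.2 → 19.4084 s.
831 layers × 19.4084 s/layer = 16128.3804 s, i.e. 4.48 hours.

4.48 hours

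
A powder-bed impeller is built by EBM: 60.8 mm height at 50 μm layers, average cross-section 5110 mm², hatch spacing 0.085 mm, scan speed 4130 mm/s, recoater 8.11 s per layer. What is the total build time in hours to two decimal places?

7.66 hours

Layers = ⌈60.8/0.05⌉ = 1216.
Hatch length per layer = 5110 / 0.085, so 60117.6 mm.
Beam time per layer = 60117.6 / 4130, so 14.5563 s.
Per-layer time = 14.5563 + 8.11 = 22.6663 s.
Build time = 1216 × 22.6663 = 27562.2208 s = 7.66 hours.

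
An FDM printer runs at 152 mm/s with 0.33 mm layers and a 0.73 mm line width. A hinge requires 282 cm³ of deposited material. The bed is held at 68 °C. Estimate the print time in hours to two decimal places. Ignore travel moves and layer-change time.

Bead cross-section = 0.33 × 0.73 = 0.2409 mm².
Path length: 282000 mm³ / 0.2409 mm² → 1170610.2 mm.
Print-move time: 1170610.2 / 152 → 7701.4 s.
In the requested units: 7701.4 s = 2.14 hours.

2.14 hours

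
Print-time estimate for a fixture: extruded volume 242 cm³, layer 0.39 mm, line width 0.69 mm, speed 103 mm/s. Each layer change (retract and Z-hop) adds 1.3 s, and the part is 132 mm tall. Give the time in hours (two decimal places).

Extrusion cross-section = 0.39 × 0.69, so 0.2691 mm².
Path length: 242000 mm³ / 0.2691 mm² → 899293.9 mm.
Time extruding: 899293.9 / 103 → 8731 s.
Layers = ⌈132/0.39⌉ = 339.
Non-print overhead = 339 × 1.3 = 440.7 s.
Altogether 8731 + 440.7 = 9171.7 s, i.e. 2.55 hours.

2.55 hours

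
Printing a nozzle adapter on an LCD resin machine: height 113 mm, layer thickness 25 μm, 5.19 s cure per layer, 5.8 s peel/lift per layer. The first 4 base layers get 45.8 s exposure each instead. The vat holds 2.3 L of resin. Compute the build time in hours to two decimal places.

13.84 hours

Layers = ⌈113/0.025⌉ = 4520.
Bottom layers = 4 × (45.8 + 5.8), so 206.4 s.
Regular layers = 4516 × (5.19 + 5.8), so 49630.84 s.
Sum: 206.4 + 49630.84 = 49837.24 s → 13.84 hours.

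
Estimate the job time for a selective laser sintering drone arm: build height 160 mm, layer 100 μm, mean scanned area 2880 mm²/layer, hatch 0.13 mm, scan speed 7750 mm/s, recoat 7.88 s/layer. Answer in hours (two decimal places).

Number of layers: 160 / 0.1 → 1600 (rounded up).
Scan path per layer = 2880 / 0.13 = 22153.8 mm.
Scan time per layer: 22153.8 / 7750 → 2.8586 s.
Time per layer = 2.8586 + 7.88, so 10.7386 s.
1600 layers × 10.7386 s/layer = 17181.76 s, i.e. 4.77 hours.

4.77 hours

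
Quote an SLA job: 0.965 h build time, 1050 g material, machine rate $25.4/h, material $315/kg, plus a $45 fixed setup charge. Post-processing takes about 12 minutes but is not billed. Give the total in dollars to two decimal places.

Machine cost: 25.4 × 0.965 → $24.511.
Feedstock cost: 315 × 1050/1000 → $330.75.
Total = 24.511 + 330.75 + 45 = 400.261 ≈ $400.26.

$400.26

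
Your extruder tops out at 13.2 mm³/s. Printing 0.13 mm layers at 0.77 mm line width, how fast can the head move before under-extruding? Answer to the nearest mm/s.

132 mm/s

Extrusion cross-section = 0.13 × 0.77 = 0.1001 mm².
v_max = Q/A = 13.2/0.1001 = 131.87 mm/s → 132 mm/s.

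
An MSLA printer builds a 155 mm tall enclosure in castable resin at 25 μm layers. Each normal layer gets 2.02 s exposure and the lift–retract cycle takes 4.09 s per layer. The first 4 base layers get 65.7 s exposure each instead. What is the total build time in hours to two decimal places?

10.59 hours

Layer count = ceil(155 / 0.025) = 6200.
Bottom layers = 4 × (65.7 + 4.09) = 279.16 s.
Regular layers: 6196 × (2.02 + 4.09) → 37857.56 s.
Sum: 279.16 + 37857.56 = 38136.72 s → 10.59 hours.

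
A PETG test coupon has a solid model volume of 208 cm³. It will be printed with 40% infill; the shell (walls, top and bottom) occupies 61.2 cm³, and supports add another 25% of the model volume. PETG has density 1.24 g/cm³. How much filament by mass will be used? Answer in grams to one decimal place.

213.2 g

Infill region = 208 − 61.2 = 146.8 cm³.
Infill volume = 0.40 × 146.8 = 58.72 cm³.
Support = 0.25 × 208 = 52 cm³.
Deposited volume = 61.2 + 58.72 + 52 = 171.92 cm³.
Mass: 171.92 × 1.24 → 213.1808 g.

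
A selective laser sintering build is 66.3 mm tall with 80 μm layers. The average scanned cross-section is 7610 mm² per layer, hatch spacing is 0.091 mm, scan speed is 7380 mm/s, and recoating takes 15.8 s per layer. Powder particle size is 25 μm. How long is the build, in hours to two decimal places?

6.25 hours

Number of layers: 66.3 / 0.08 → 829 (rounded up).
Hatch length per layer: 7610 / 0.091 → 83626.4 mm.
Per-layer scan time = 83626.4 / 7380 = 11.3315 s.
Per-layer time: 11.3315 + 15.8 → 27.1315 s.
Build time = 829 × 27.1315 = 22492.0135 s = 6.25 hours.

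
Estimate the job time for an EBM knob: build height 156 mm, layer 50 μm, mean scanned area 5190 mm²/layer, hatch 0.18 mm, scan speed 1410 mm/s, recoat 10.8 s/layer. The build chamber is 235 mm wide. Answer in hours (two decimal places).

Layer count = ceil(156 / 0.05) = 3120.
Per-layer scan distance = 5190 / 0.18, so 28833.3 mm.
Scan time per layer: 28833.3 / 1410 → 20.4491 s.
Time per layer = 20.4491 + 10.8 = 31.2491 s.
Build time = 3120 × 31.2491 = 97497.192 s = 27.08 hours.

27.08 hours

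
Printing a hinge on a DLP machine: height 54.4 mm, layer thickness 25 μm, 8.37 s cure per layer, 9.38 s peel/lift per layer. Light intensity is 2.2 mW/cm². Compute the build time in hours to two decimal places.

Layer count = ceil(54.4 / 0.025) = 2176.
Each layer takes = 8.37 + 9.38 = 17.75 s.
Build time: 2176 × 17.75 s = 38624 s, i.e. 10.73 hours.

10.73 hours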